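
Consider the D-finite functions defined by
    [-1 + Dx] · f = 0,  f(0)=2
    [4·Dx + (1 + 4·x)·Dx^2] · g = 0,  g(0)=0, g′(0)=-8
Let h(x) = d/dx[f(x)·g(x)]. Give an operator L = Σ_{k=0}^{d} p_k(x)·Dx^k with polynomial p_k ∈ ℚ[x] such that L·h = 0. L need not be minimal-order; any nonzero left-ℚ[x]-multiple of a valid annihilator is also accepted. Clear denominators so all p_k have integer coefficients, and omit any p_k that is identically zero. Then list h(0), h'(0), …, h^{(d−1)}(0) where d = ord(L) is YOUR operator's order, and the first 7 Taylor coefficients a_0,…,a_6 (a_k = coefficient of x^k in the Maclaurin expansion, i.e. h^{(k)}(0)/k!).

f: a_k = 2, 2, 1, 1/3, 1/12, 1/60, 1/360, …
g: a_k = 0, -8, 16, -128/3, 128, -2048/5, 4096/3, …
Sym-product of L_f,L_g gives L₀ (≤ ord 2).
Differentiate: ansatz ord ≤ ord L₀ ⇒ L.
L = (25 - 24·x + 16·x^2) + (-22 + 32·x - 32·x^2)·Dx + (-3 - 8·x + 16·x^2)·Dx^2  (order 2).
h: a_k = -16, 32, -184, 736, -3006, 36476/3, -2205587/45, …
ICs: h(0) = -16, h′(0) = 32.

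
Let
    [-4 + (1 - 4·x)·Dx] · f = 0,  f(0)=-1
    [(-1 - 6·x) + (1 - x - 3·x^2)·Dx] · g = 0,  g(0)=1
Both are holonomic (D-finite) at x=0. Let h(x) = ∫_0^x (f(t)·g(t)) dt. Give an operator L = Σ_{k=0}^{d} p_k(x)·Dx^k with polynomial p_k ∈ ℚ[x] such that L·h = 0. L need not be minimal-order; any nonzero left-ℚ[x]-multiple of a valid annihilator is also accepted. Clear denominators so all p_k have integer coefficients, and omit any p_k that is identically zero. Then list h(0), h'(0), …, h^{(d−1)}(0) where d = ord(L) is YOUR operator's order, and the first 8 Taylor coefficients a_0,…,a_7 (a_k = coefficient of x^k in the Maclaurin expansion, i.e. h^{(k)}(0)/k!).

f: a_k = -1, -4, -16, -64, -256, -1024, -4096, -16384, …
g: a_k = 1, 1, 4, 7, 19, 40, 97, 217, …
Product ⇒ symmetric product L₀, ord ≤ 1.
Integrate: L := L₀·Dx.
L = (-5 + 2·x + 36·x^2)·Dx + (1 - 5·x + x^2 + 12·x^3)·Dx^2  (order 2).
h: a_k = 0, -1, -5/2, -8, -103/4, -431/5, -294, -7153/7, …
ICs: h(0) = 0, h′(0) = -1.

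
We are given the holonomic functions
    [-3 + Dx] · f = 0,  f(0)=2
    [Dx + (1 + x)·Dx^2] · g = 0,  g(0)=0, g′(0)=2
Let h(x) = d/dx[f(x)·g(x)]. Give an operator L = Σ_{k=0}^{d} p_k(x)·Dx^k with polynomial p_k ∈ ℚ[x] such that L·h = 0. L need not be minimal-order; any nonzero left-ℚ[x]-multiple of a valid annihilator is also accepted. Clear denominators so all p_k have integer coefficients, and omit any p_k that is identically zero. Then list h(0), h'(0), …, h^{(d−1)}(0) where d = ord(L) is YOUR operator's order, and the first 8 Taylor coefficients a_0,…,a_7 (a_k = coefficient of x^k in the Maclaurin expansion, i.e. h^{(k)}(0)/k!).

f: a_k = 2, 6, 9, 9, 27/4, 81/20, 81/40, 243/280, …
g: a_k = 0, 2, -1, 2/3, -1/2, 2/5, -1/3, 2/7, …
Product ⇒ symmetric product L₀, ord ≤ 2.
Derive L from L₀ (diff closure).
L = (15 + 36·x + 27·x^2) + (-11 - 27·x - 18·x^2)·Dx + (2 + 5·x + 3·x^2)·Dx^2  (order 2).
h: a_k = 4, 20, 40, 48, 83/2, 55/2, 76/5, 34/5, …
ICs: h(0) = 4, h′(0) = 20.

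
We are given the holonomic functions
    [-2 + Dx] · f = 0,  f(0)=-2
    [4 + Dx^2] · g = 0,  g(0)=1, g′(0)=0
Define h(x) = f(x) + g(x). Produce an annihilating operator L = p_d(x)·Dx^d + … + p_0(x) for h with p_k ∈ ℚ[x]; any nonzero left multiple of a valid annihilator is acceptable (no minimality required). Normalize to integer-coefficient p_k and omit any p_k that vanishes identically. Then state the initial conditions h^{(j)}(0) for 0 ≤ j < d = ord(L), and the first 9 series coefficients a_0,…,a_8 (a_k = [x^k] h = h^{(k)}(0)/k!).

L = -8 + 4·Dx - 2·Dx^2 + Dx^3  (order 3).
h: a_k = -1, -4, -6, -8/3, -2/3, -8/15, -4/15, -16/315, -2/315, …
ICs: h(0) = -1, h′(0) = -4, h′′(0) = -12.

f: a_k = -2, -4, -4, -8/3, -4/3, -8/15, -8/45, -16/315, -4/315, …
g: a_k = 1, 0, -2, 0, 2/3, 0, -4/45, 0, 2/315, …
f+g: L₀ = lclm(L_f,L_g), ord ≤ 1+2.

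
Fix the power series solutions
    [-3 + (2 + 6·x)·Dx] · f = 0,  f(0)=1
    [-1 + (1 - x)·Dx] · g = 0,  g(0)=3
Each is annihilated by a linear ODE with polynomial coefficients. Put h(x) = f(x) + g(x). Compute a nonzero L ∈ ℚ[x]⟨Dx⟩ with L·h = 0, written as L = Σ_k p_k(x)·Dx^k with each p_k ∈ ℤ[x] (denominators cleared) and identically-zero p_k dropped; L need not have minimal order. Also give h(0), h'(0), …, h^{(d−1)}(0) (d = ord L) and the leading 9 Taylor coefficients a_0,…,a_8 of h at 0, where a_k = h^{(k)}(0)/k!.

L = (21 + 27·x) + (-17 - 30·x - 81·x^2)·Dx + (-2 + 14·x + 42·x^2 - 54·x^3)·Dx^2  (order 2).
h: a_k = 4, 9/2, 15/8, 75/16, -21/128, 2469/256, -12237/1024, 78315/2048, -2716365/32768, …
ICs: h(0) = 4, h′(0) = 9/2.

f: a_k = 1, 3/2, -9/8, 27/16, -405/128, 1701/256, -15309/1024, 72171/2048, -2814669/32768, …
g: a_k = 3, 3, 3, 3, 3, 3, 3, 3, 3, …
Sum ⇒ L₀ = lclm(L_f,L_g) in ℚ(x)⟨Dx⟩.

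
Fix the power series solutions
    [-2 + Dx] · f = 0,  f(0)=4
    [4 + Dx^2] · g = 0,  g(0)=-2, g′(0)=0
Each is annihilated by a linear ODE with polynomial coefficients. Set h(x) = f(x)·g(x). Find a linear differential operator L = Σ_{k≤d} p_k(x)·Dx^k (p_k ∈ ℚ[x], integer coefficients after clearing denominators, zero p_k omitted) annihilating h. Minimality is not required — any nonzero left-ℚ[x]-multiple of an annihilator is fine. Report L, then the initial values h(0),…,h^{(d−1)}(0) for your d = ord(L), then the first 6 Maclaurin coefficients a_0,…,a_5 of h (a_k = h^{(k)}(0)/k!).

L = 8 - 4·Dx + Dx^2  (order 2).
h: a_k = -8, -16, 0, 64/3, 64/3, 128/15, …
ICs: h(0) = -8, h′(0) = -16.

f: a_k = 4, 8, 8, 16/3, 8/3, 16/15, …
g: a_k = -2, 0, 4, 0, -4/3, 0, …
L₀ := L_f ⊗_s L_g (sym. prod.), ord ≤ 2.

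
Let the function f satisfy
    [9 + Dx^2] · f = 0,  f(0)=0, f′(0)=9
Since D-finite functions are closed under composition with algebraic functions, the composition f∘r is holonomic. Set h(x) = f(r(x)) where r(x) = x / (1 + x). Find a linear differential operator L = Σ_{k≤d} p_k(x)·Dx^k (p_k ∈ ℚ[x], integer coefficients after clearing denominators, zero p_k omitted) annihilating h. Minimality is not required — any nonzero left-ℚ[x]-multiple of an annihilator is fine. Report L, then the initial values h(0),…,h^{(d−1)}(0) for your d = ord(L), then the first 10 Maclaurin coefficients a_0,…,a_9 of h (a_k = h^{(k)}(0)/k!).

L = 9 + (2 + 6·x + 6·x^2 + 2·x^3)·Dx + (1 + 4·x + 6·x^2 + 4·x^3 + x^4)·Dx^2  (order 2).
h: a_k = 0, 9, -9, -9/2, 63/2, -2637/40, 765/8, -58059/560, 5679/80, 89433/4480, …
ICs: h(0) = 0, h′(0) = 9.

f: a_k = 0, 9, 0, -27/2, 0, 243/40, 0, -729/560, 0, 729/4480, …
L₀ from L_f via x↦r, Dx↦r'^{-1}Dx.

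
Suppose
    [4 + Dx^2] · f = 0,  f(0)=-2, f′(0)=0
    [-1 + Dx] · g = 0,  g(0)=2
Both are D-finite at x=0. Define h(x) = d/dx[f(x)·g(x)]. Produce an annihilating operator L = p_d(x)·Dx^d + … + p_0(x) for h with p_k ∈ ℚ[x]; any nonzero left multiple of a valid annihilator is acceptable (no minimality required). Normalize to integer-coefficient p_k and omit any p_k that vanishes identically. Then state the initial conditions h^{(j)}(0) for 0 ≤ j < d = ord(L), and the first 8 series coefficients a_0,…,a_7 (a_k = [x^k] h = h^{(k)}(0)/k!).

L = 5 - 2·Dx + Dx^2  (order 2).
h: a_k = -4, 12, 22, 14/3, -41/6, -39/10, -29/180, 527/1260, …
ICs: h(0) = -4, h′(0) = 12.

f: a_k = -2, 0, 4, 0, -4/3, 0, 8/45, 0, …
g: a_k = 2, 2, 1, 1/3, 1/12, 1/60, 1/360, 1/2520, …
L₀ := L_f ⊗_s L_g (sym. prod.), ord ≤ 2.
Derive L from L₀ (diff closure).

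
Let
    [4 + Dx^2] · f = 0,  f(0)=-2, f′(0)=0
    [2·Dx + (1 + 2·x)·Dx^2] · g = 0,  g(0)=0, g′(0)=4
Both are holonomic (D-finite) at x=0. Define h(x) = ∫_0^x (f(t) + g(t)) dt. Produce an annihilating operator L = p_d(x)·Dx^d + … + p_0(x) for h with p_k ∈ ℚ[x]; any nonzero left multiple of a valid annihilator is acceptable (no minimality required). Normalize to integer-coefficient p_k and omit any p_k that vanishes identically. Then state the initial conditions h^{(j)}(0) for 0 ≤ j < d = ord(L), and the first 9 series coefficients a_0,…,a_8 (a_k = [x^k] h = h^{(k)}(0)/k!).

L = (56 + 32·x + 32·x^2)·Dx^2 + (12 + 40·x + 48·x^2 + 32·x^3)·Dx^3 + (14 + 8·x + 8·x^2)·Dx^4 + (3 + 10·x + 12·x^2 + 8·x^3)·Dx^5  (order 5).
h: a_k = 0, -2, 2, 0, 4/3, -28/15, 32/15, -136/45, 32/7, …
ICs: h(0) = 0, h′(0) = -2, h′′(0) = 4, h′′′(0) = 0, h′′′′(0) = 32.

f: a_k = -2, 0, 4, 0, -4/3, 0, 8/45, 0, -4/315, …
g: a_k = 0, 4, -4, 16/3, -8, 64/5, -64/3, 256/7, -64, …
f+g: L₀ = lclm(L_f,L_g), ord ≤ 2+2.
∫: right-multiply L₀ by Dx.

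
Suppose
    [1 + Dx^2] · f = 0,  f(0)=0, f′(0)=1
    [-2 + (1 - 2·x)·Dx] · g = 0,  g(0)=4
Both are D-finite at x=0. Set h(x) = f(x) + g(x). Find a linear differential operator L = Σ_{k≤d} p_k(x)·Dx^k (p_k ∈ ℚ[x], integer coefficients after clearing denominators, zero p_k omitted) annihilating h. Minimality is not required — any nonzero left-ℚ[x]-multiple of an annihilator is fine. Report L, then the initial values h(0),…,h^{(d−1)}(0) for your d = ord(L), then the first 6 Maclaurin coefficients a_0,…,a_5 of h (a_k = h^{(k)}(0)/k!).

f: a_k = 0, 1, 0, -1/6, 0, 1/120, …
g: a_k = 4, 8, 16, 32, 64, 128, …
Sum ⇒ L₀ = lclm(L_f,L_g) in ℚ(x)⟨Dx⟩.
L = (-50 + 8·x - 8·x^2) + (9 - 22·x + 12·x^2 - 8·x^3)·Dx + (-50 + 8·x - 8·x^2)·Dx^2 + (9 - 22·x + 12·x^2 - 8·x^3)·Dx^3  (order 3).
h: a_k = 4, 9, 16, 191/6, 64, 15361/120, …
ICs: h(0) = 4, h′(0) = 9, h′′(0) = 32.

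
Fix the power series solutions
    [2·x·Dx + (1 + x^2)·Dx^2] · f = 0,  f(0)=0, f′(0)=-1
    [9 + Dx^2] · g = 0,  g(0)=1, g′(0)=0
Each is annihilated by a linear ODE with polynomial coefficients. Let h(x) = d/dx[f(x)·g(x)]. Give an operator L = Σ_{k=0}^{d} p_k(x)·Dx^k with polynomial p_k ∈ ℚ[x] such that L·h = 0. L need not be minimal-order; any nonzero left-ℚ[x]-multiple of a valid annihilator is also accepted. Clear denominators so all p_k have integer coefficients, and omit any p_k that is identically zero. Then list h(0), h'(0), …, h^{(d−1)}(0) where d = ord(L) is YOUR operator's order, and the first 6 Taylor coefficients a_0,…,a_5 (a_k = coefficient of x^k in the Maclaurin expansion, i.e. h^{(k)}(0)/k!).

L = (20358 + 86886·x^2 + 157437·x^4 + 155520·x^6 + 96228·x^8 + 36450·x^10 + 6561·x^12) + (6372·x + 25596·x^3 + 39960·x^5 + 32400·x^7 + 14580·x^9 + 2916·x^11)·Dx + (3432 + 15828·x^2 + 31110·x^4 + 33588·x^6 + 22032·x^8 + 8424·x^10 + 1458·x^12)·Dx^2 + (708·x + 2844·x^3 + 4440·x^5 + 3600·x^7 + 1620·x^9 + 324·x^11)·Dx^3 + (130 + 686·x^2 + 1513·x^4 + 1812·x^6 + 1260·x^8 + 486·x^10 + 81·x^12)·Dx^4  (order 4).
h: a_k = -1, 0, 29/2, 0, -203/8, 0, …
ICs: h(0) = -1, h′(0) = 0, h′′(0) = 29, h′′′(0) = 0.

f: a_k = 0, -1, 0, 1/3, 0, -1/5, …
g: a_k = 1, 0, -9/2, 0, 27/8, 0, …
f·g: L₀ = L_f ⊗_s L_g, ord ≤ 2·2.
Derive L from L₀ (diff closure).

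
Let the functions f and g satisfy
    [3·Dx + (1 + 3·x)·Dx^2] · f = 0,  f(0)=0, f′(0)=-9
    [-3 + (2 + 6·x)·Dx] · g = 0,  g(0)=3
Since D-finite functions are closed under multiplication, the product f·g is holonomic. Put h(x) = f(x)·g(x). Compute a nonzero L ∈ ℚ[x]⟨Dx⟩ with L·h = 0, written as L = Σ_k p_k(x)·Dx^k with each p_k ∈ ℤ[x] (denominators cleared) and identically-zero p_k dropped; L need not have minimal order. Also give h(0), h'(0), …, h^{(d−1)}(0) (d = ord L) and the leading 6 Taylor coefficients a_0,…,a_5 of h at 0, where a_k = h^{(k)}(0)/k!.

L = 9 + (4 + 24·x + 36·x^2)·Dx^2  (order 2).
h: a_k = 0, -27, 0, 81/8, -243/8, 51759/640, …
ICs: h(0) = 0, h′(0) = -27.

f: a_k = 0, -9, 27/2, -27, 243/4, -729/5, …
g: a_k = 3, 9/2, -27/8, 81/16, -1215/128, 5103/256, …
h₀=f·g: eliminate ⇒ L₀, order ≤ 2·1.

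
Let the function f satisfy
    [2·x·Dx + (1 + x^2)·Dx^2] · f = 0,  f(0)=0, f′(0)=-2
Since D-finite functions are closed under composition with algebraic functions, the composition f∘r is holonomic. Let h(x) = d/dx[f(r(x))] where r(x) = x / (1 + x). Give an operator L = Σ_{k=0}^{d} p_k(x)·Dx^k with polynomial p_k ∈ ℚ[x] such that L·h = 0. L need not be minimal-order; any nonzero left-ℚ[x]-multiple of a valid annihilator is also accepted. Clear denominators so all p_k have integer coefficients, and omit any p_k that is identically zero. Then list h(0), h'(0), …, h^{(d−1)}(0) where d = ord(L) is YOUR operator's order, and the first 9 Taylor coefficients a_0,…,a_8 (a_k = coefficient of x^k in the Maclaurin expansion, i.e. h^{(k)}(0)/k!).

f: a_k = 0, -2, 0, 2/3, 0, -2/5, 0, 2/7, 0, …
f∘r: x↦r, Dx↦Dx/r' in L_f ⇒ L₀.
h₀' ⇒ L via d/dx closure of L₀.
L = (2 + 4·x) + (1 + 2·x + 2·x^2)·Dx  (order 1).
h: a_k = -2, 4, -4, 0, 8, -16, 16, 0, -32, …
ICs: h(0) = -2.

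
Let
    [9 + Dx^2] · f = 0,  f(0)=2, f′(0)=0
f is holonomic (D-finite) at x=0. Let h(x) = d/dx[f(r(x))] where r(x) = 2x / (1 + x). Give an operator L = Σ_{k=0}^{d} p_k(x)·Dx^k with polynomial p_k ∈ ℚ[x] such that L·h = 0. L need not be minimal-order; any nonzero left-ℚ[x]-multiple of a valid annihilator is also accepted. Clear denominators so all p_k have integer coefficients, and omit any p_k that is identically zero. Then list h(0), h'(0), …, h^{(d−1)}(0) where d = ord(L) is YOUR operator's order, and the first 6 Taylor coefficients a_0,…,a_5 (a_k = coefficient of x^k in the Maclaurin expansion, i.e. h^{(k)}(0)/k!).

L = (42 + 12·x + 6·x^2) + (6 + 18·x + 18·x^2 + 6·x^3)·Dx + (1 + 4·x + 6·x^2 + 4·x^3 + x^4)·Dx^2  (order 2).
h: a_k = 0, -72, 216, 0, -1440, 23112/5, …
ICs: h(0) = 0, h′(0) = -72.

f: a_k = 2, 0, -9, 0, 27/4, 0, …
f∘r: x↦r, Dx↦Dx/r' in L_f ⇒ L₀.
h₀' ⇒ L via d/dx closure of L₀.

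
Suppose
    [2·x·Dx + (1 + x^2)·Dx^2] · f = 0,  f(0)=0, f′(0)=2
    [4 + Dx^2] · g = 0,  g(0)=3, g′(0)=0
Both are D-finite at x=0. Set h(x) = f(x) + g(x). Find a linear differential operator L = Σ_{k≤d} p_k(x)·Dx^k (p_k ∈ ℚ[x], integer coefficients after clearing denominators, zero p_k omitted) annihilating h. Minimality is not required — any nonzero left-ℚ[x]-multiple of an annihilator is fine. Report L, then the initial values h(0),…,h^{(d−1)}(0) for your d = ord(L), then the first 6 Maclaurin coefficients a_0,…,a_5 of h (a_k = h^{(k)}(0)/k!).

f: a_k = 0, 2, 0, -2/3, 0, 2/5, …
g: a_k = 3, 0, -6, 0, 2, 0, …
f+g: L₀ = lclm(L_f,L_g), ord ≤ 2+2.
L = (-32·x + 80·x^3 + 16·x^5)·Dx + (4 + 32·x^2 + 36·x^4 + 8·x^6)·Dx^2 + (-8·x + 20·x^3 + 4·x^5)·Dx^3 + (1 + 8·x^2 + 9·x^4 + 2·x^6)·Dx^4  (order 4).
h: a_k = 3, 2, -6, -2/3, 2, 2/5, …
ICs: h(0) = 3, h′(0) = 2, h′′(0) = -12, h′′′(0) = -4.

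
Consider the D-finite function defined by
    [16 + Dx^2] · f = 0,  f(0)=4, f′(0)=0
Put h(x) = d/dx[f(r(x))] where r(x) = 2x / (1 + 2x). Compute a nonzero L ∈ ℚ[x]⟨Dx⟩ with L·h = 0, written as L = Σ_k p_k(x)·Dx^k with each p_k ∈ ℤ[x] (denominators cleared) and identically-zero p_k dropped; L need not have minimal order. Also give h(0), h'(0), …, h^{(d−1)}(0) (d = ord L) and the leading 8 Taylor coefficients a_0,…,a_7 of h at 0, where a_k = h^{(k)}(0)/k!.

f: a_k = 4, 0, -32, 0, 128/3, 0, -1024/45, 0, …
f∘r: x↦r, Dx↦Dx/r' in L_f ⇒ L₀.
Derive L from L₀ (diff closure).
L = (88 + 96·x + 96·x^2) + (12 + 72·x + 144·x^2 + 96·x^3)·Dx + (1 + 8·x + 24·x^2 + 32·x^3 + 16·x^4)·Dx^2  (order 2).
h: a_k = 0, -256, 1536, -10240/3, -20480/3, 1404928/15, -2351104/5, 102957056/63, …
ICs: h(0) = 0, h′(0) = -256.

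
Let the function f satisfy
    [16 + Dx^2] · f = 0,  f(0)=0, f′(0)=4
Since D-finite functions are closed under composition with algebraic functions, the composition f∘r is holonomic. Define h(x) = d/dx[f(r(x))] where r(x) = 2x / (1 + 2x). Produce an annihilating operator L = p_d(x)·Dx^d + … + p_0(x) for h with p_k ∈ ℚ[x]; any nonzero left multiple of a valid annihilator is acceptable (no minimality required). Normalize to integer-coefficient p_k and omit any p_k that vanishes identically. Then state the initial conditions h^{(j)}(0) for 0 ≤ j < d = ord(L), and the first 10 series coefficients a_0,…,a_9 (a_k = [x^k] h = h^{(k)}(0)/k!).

f: a_k = 0, 4, 0, -32/3, 0, 128/15, 0, -1024/315, 0, 2048/2835, …
Change of var in L_f (x↦r) gives L₀.
Derive L from L₀ (diff closure).
L = (88 + 96·x + 96·x^2) + (12 + 72·x + 144·x^2 + 96·x^3)·Dx + (1 + 8·x + 24·x^2 + 32·x^3 + 16·x^4)·Dx^2  (order 2).
h: a_k = 8, -32, -160, 1792, -24704/3, 23040, -1260032/45, -5152768/45, 61650944/63, -276520960/63, …
ICs: h(0) = 8, h′(0) = -32.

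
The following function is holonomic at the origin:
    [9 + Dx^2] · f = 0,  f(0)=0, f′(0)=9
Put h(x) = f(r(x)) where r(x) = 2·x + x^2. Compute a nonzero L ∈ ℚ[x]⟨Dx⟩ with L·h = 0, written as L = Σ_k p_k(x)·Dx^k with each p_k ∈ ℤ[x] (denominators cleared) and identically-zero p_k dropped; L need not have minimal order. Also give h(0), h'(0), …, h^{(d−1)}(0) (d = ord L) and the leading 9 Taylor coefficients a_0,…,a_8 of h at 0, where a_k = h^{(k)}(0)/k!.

f: a_k = 0, 9, 0, -27/2, 0, 243/40, 0, -729/560, 0, …
Substitute x→r, Dx→(1/r')Dx; clear ⇒ L₀.
L = (36 + 108·x + 108·x^2 + 36·x^3) - Dx + (1 + x)·Dx^2  (order 2).
h: a_k = 0, 18, 9, -108, -162, 567/5, 945/2, 11178/35, -1701/5, …
ICs: h(0) = 0, h′(0) = 18.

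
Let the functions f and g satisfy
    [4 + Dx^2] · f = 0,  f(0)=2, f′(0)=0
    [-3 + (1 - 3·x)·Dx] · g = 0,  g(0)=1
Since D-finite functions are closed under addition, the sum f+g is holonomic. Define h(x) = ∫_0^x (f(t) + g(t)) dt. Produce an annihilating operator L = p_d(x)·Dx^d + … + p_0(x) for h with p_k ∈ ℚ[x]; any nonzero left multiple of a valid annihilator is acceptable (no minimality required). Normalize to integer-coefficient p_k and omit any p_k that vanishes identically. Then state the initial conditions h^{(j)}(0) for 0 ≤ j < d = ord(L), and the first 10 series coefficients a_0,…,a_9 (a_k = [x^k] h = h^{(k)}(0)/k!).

L = (-348 + 144·x - 216·x^2)·Dx + (44 - 180·x + 216·x^2 - 216·x^3)·Dx^2 + (-87 + 36·x - 54·x^2)·Dx^3 + (11 - 45·x + 54·x^2 - 54·x^3)·Dx^4  (order 4).
h: a_k = 0, 3, 3/2, 5/3, 27/4, 247/15, 81/2, 32797/315, 2187/8, 2066719/2835, …
ICs: h(0) = 0, h′(0) = 3, h′′(0) = 3, h′′′(0) = 10.

f: a_k = 2, 0, -4, 0, 4/3, 0, -8/45, 0, 4/315, 0, …
g: a_k = 1, 3, 9, 27, 81, 243, 729, 2187, 6561, 19683, …
h₀=f+g: left-lcm gives L₀, ord ≤ 3.
h=∫h₀ ⇒ L = L₀·Dx.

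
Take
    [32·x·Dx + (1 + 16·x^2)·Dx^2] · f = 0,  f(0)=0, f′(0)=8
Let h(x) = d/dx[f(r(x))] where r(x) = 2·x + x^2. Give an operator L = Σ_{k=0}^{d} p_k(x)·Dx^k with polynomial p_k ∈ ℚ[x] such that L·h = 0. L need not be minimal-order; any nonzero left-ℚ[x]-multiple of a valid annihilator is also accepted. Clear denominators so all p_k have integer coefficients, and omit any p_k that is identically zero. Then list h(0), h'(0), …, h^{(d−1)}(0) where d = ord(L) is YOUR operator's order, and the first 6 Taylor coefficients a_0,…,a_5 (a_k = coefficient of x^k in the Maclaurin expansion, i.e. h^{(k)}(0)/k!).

f: a_k = 0, 8, 0, -128/3, 0, 2048/5, …
Substitute x→r, Dx→(1/r')Dx; clear ⇒ L₀.
Derive L from L₀ (diff closure).
L = (-1 + 128·x + 256·x^2 + 192·x^3 + 48·x^4) + (1 + x + 64·x^2 + 128·x^3 + 80·x^4 + 16·x^5)·Dx  (order 1).
h: a_k = 16, 16, -1024, -2048, 64256, 196352, …
ICs: h(0) = 16.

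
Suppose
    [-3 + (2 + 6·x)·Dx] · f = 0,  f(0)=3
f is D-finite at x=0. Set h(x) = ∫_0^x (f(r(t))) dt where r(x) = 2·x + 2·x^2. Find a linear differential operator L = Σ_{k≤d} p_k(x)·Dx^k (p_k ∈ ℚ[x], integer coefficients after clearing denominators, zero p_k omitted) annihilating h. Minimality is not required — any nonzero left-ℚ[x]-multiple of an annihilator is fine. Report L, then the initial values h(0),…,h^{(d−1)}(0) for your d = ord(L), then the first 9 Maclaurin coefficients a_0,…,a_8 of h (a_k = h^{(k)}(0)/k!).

L = (-3 - 6·x)·Dx + (1 + 6·x + 6·x^2)·Dx^2  (order 2).
h: a_k = 0, 3, 9/2, -3/2, 27/8, -351/40, 405/16, -8829/112, 33291/128, …
ICs: h(0) = 0, h′(0) = 3.

f: a_k = 3, 9/2, -27/8, 81/16, -1215/128, 5103/256, -45927/1024, 216513/2048, -8444007/32768, …
f∘r: x↦r, Dx↦Dx/r' in L_f ⇒ L₀.
h=∫h₀ ⇒ L = L₀·Dx.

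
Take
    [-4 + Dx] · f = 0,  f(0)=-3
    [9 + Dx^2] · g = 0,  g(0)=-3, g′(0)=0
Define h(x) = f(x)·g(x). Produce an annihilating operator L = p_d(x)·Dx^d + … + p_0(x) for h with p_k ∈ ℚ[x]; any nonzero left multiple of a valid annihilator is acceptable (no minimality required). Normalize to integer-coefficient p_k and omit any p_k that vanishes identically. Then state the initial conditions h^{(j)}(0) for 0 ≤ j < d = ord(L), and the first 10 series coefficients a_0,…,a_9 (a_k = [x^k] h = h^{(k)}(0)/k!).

f: a_k = -3, -12, -24, -32, -32, -128/5, -256/15, -1024/105, -512/105, -2048/945, …
g: a_k = -3, 0, 27/2, 0, -81/8, 0, 243/80, 0, -2187/4480, 0, …
L₀ := L_f ⊗_s L_g (sym. prod.), ord ≤ 2.
L = 25 - 8·Dx + Dx^2  (order 2).
h: a_k = 9, 36, 63/2, -66, -1581/8, -2337/10, -11753/80, -4031/140, 164833/4480, 430441/10080, …
ICs: h(0) = 9, h′(0) = 36.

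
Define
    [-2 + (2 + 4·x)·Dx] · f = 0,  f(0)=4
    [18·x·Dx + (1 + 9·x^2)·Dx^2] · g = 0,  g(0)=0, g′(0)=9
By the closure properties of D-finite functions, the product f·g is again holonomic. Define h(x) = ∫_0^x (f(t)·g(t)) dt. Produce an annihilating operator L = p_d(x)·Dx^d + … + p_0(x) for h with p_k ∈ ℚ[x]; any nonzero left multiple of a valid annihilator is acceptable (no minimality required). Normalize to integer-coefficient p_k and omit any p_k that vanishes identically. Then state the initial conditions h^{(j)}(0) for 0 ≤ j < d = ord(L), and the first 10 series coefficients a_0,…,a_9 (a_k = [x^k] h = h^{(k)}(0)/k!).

f: a_k = 4, 4, -2, 2, -5/2, 7/2, -21/4, 33/4, -429/32, 715/32, …
g: a_k = 0, 9, 0, -27, 0, 729/5, 0, -6561/7, 0, 6561, …
h₀=f·g: eliminate ⇒ L₀, order ≤ 1·2.
∫: right-multiply L₀ by Dx.
L = (3 - 18·x - 9·x^2)·Dx + (-2 + 14·x + 54·x^2 + 36·x^3)·Dx^2 + (1 + 4·x + 13·x^2 + 36·x^3 + 36·x^4)·Dx^3  (order 3).
h: a_k = 0, 0, 18, 12, -63/2, -18, 2049/20, 801/10, -562869/1120, -54099/140, …
ICs: h(0) = 0, h′(0) = 0, h′′(0) = 36.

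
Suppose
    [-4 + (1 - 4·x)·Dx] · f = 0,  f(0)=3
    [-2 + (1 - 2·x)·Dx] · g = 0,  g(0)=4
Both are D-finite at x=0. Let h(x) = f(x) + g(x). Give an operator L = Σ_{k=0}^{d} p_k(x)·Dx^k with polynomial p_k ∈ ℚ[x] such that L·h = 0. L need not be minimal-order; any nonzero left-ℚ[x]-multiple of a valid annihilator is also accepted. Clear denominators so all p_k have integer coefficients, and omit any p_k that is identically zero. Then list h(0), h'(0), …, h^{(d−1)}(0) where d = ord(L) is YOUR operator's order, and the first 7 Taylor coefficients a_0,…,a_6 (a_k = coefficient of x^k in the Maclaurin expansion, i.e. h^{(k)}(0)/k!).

f: a_k = 3, 12, 48, 192, 768, 3072, 12288, …
g: a_k = 4, 8, 16, 32, 64, 128, 256, …
Sum ⇒ L₀ = lclm(L_f,L_g) in ℚ(x)⟨Dx⟩.
L = -16 + (12 - 32·x)·Dx + (-1 + 6·x - 8·x^2)·Dx^2  (order 2).
h: a_k = 7, 20, 64, 224, 832, 3200, 12544, …
ICs: h(0) = 7, h′(0) = 20.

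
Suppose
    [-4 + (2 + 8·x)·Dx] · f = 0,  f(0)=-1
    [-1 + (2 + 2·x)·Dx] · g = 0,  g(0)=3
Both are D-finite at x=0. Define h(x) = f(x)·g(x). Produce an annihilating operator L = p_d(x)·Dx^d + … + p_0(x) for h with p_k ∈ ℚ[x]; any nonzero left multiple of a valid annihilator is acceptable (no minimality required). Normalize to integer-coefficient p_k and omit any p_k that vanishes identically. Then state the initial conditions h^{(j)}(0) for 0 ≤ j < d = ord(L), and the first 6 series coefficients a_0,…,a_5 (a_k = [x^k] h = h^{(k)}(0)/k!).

L = (-5 - 8·x) + (2 + 10·x + 8·x^2)·Dx  (order 1).
h: a_k = -3, -15/2, 27/8, -135/16, 2943/128, -17145/256, …
ICs: h(0) = -3.

f: a_k = -1, -2, 2, -4, 10, -28, …
g: a_k = 3, 3/2, -3/8, 3/16, -15/128, 21/256, …
Product ⇒ symmetric product L₀, ord ≤ 1.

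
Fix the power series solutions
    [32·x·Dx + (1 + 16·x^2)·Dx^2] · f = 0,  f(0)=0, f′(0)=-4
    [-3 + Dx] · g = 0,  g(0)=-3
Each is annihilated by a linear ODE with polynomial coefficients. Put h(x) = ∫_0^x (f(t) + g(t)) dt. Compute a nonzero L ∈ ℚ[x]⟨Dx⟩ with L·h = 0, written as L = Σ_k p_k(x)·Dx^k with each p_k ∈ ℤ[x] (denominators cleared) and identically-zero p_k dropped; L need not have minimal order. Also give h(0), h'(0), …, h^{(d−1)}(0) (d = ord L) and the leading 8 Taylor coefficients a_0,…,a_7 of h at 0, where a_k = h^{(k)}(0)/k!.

f: a_k = 0, -4, 0, 64/3, 0, -1024/5, 0, 16384/7, …
g: a_k = -3, -9, -27/2, -27/2, -81/8, -243/40, -243/80, -729/560, …
Sum ⇒ L₀ = lclm(L_f,L_g) in ℚ(x)⟨Dx⟩.
h=∫₀ˣh₀: take L = L₀·Dx.
L = (96 - 288·x - 4608·x^2 - 4608·x^3)·Dx^2 + (-41 + 1248·x^2 - 2304·x^4)·Dx^3 + (3 + 32·x + 96·x^2 + 512·x^3 + 768·x^4)·Dx^4  (order 4).
h: a_k = 0, -3, -13/2, -9/2, 47/24, -81/40, -1687/48, -243/560, …
ICs: h(0) = 0, h′(0) = -3, h′′(0) = -13, h′′′(0) = -27.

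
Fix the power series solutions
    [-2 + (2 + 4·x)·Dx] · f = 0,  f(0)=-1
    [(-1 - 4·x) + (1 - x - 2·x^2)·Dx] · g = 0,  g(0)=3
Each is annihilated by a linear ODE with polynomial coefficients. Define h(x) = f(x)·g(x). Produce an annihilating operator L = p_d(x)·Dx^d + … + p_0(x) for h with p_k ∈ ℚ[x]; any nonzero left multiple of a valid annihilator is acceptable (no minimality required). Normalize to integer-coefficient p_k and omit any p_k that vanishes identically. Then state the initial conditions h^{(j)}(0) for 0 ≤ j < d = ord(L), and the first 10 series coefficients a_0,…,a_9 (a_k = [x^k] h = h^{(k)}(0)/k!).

L = (2 + 5·x + 6·x^2) + (-1 - x + 4·x^2 + 4·x^3)·Dx  (order 1).
h: a_k = -3, -6, -21/2, -24, -345/8, -375/4, -2817/16, -1479/4, -91113/128, -93957/64, …
ICs: h(0) = -3.

f: a_k = -1, -1, 1/2, -1/2, 5/8, -7/8, 21/16, -33/16, 429/128, -715/128, …
g: a_k = 3, 3, 9, 15, 33, 63, 129, 255, 513, 1023, …
Sym-product of L_f,L_g gives L₀ (≤ ord 1).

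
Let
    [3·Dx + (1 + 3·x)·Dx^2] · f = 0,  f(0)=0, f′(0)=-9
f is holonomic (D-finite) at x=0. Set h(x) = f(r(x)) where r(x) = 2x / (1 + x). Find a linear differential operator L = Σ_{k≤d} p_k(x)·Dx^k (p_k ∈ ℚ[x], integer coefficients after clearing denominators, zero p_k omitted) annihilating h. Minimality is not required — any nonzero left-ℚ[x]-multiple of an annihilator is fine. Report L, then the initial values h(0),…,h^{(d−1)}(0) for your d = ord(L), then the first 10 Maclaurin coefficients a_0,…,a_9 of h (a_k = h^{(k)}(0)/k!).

L = (8 + 14·x)·Dx + (1 + 8·x + 7·x^2)·Dx^2  (order 2).
h: a_k = 0, -18, 72, -342, 1800, -50418/5, 58824, -2470626/7, 2161800, -13451202, …
ICs: h(0) = 0, h′(0) = -18.

f: a_k = 0, -9, 27/2, -27, 243/4, -729/5, 729/2, -6561/7, 19683/8, -6561, …
h₀=f(r): pull back L_f along r ⇒ L₀.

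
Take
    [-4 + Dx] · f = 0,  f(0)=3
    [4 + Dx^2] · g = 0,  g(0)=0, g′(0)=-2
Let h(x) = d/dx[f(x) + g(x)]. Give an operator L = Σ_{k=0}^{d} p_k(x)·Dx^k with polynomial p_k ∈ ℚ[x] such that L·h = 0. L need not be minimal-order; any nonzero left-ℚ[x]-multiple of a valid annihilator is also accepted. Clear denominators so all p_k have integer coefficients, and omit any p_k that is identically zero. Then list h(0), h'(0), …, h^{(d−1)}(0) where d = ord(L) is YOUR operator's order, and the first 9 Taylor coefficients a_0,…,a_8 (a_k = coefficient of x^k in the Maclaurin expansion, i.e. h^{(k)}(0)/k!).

f: a_k = 3, 12, 24, 32, 32, 128/5, 256/15, 1024/105, 512/105, …
g: a_k = 0, -2, 0, 4/3, 0, -4/15, 0, 8/315, 0, …
h₀=f+g: left-lcm gives L₀, ord ≤ 3.
Differentiate: ansatz ord ≤ ord L₀ ⇒ L.
L = 16 - 4·Dx + 4·Dx^2 - Dx^3  (order 3).
h: a_k = 10, 48, 100, 128, 380/3, 512/5, 616/9, 4096/105, 1228/63, …
ICs: h(0) = 10, h′(0) = 48, h′′(0) = 200.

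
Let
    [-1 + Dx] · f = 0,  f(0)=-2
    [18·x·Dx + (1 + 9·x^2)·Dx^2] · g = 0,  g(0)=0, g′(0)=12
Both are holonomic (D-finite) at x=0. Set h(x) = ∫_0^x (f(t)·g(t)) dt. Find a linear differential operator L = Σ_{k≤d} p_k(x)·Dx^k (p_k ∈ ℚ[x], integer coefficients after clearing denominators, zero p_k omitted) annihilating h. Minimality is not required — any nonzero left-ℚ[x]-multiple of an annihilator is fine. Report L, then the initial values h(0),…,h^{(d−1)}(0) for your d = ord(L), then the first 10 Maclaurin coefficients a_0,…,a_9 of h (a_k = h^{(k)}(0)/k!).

L = (1 - 18·x + 9·x^2)·Dx + (-2 + 18·x - 18·x^2)·Dx^2 + (1 + 9·x^2)·Dx^3  (order 3).
h: a_k = 0, 0, -12, -8, 15, 68/5, -1769/30, -377/7, 484679/1680, 511397/1890, …
ICs: h(0) = 0, h′(0) = 0, h′′(0) = -24.

f: a_k = -2, -2, -1, -1/3, -1/12, -1/60, -1/360, -1/2520, -1/20160, -1/181440, …
g: a_k = 0, 12, 0, -36, 0, 972/5, 0, -8748/7, 0, 8748, …
Sym-product of L_f,L_g gives L₀ (≤ ord 2).
h=∫₀ˣh₀: take L = L₀·Dx.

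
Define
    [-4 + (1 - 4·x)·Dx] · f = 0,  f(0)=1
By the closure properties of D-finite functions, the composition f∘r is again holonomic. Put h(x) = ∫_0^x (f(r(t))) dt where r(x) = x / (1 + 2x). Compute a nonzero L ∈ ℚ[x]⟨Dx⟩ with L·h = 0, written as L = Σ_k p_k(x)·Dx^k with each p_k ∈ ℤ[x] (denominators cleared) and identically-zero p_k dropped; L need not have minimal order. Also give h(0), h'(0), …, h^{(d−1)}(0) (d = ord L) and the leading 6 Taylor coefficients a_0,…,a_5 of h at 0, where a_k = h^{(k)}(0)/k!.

L = 4·Dx + (-1 + 4·x^2)·Dx^2  (order 2).
h: a_k = 0, 1, 2, 8/3, 4, 32/5, …
ICs: h(0) = 0, h′(0) = 1.

f: a_k = 1, 4, 16, 64, 256, 1024, …
Change of var in L_f (x↦r) gives L₀.
h=∫h₀ ⇒ L = L₀·Dx.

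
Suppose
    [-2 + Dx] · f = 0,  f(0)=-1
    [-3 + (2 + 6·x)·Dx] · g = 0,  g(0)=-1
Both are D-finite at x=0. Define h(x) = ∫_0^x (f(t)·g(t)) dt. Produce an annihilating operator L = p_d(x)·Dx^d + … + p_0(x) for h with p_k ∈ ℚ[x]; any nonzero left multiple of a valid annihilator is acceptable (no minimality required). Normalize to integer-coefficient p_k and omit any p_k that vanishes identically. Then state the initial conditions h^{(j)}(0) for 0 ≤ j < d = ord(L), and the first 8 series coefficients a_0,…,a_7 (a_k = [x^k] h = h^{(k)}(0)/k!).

L = (-7 - 12·x)·Dx + (2 + 6·x)·Dx^2  (order 2).
h: a_k = 0, 1, 7/4, 31/24, 181/192, 241/1920, 13279/23040, -276497/322560, …
ICs: h(0) = 0, h′(0) = 1.

f: a_k = -1, -2, -2, -4/3, -2/3, -4/15, -4/45, -8/315, …
g: a_k = -1, -3/2, 9/8, -27/16, 405/128, -1701/256, 15309/1024, -72171/2048, …
f·g: L₀ = L_f ⊗_s L_g, ord ≤ 1·1.
h=∫₀ˣh₀: take L = L₀·Dx.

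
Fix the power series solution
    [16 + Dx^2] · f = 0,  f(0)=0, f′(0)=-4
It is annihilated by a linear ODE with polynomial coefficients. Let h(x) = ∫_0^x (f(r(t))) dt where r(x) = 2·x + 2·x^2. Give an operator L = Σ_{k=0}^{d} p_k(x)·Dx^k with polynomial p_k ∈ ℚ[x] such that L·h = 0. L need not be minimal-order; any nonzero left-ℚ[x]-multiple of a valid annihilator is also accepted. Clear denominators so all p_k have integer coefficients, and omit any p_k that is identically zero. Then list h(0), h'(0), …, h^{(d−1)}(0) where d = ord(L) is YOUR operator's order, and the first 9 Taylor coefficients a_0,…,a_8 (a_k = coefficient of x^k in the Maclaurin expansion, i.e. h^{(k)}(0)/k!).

f: a_k = 0, -4, 0, 32/3, 0, -128/15, 0, 1024/315, 0, …
Change of var in L_f (x↦r) gives L₀.
Integrate: L := L₀·Dx.
L = (64 + 384·x + 768·x^2 + 512·x^3)·Dx - 2·Dx^2 + (1 + 2·x)·Dx^3  (order 3).
h: a_k = 0, 0, -4, -8/3, 64/3, 256/5, -128/45, -1280/7, -91136/315, …
ICs: h(0) = 0, h′(0) = 0, h′′(0) = -8.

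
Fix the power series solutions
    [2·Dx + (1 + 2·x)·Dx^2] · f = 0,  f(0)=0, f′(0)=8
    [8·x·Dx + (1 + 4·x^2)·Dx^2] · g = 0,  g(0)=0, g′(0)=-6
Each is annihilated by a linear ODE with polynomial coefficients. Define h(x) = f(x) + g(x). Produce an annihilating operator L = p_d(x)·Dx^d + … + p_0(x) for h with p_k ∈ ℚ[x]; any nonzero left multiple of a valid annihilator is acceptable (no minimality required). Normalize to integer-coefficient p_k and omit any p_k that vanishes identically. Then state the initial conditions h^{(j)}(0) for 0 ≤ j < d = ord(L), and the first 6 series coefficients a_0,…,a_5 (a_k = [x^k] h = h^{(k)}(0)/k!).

f: a_k = 0, 8, -8, 32/3, -16, 128/5, …
g: a_k = 0, -6, 0, 8, 0, -96/5, …
L₀ := lclm(L_f,L_g); ord L₀ ≤ 2+2.
L = (-8 - 48·x + 96·x^2 + 64·x^3)·Dx + (-8 - 16·x + 192·x^3 + 128·x^4)·Dx^2 + (-1 + 2·x + 8·x^2 + 16·x^3 + 48·x^4 + 32·x^5)·Dx^3  (order 3).
h: a_k = 0, 2, -8, 56/3, -16, 32/5, …
ICs: h(0) = 0, h′(0) = 2, h′′(0) = -16.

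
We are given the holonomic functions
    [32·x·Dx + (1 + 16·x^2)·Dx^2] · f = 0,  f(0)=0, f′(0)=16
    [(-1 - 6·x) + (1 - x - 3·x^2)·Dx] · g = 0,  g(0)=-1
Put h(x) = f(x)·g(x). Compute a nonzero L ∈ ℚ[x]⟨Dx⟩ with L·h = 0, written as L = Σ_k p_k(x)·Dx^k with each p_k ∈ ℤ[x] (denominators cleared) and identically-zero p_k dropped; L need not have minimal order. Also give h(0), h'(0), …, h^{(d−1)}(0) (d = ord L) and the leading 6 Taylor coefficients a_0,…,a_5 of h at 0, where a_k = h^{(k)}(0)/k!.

f: a_k = 0, 16, 0, -256/3, 0, 4096/5, …
g: a_k = -1, -1, -4, -7, -19, -40, …
L₀ := L_f ⊗_s L_g (sym. prod.), ord ≤ 2.
L = (6 + 32·x + 288·x^2) + (2 - 20·x + 64·x^2 + 288·x^3)·Dx + (-1 + x - 13·x^2 + 16·x^3 + 48·x^4)·Dx^2  (order 2).
h: a_k = 0, -16, -16, 64/3, -80/3, -11728/15, …
ICs: h(0) = 0, h′(0) = -16.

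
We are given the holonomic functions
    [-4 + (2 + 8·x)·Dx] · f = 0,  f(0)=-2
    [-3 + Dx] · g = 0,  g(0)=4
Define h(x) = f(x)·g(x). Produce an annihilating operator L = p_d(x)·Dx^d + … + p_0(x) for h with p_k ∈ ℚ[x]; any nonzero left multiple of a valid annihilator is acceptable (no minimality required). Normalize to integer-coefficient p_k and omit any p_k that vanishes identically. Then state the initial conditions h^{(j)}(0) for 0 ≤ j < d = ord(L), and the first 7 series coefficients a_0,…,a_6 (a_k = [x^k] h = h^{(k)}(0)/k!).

L = (-5 - 12·x) + (1 + 4·x)·Dx  (order 1).
h: a_k = -8, -40, -68, -92, -43, -631/5, 459/2, …
ICs: h(0) = -8.

f: a_k = -2, -4, 4, -8, 20, -56, 168, …
g: a_k = 4, 12, 18, 18, 27/2, 81/10, 81/20, …
Sym-product of L_f,L_g gives L₀ (≤ ord 1).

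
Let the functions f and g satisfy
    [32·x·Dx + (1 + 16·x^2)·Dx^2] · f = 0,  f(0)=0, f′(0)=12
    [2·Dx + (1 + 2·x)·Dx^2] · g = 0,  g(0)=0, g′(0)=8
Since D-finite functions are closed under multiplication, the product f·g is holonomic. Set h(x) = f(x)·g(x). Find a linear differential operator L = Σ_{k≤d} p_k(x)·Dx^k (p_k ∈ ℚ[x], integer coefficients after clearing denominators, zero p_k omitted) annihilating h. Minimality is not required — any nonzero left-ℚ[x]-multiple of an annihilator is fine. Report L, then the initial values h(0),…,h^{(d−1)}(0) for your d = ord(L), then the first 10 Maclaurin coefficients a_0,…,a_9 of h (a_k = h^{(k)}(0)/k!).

f: a_k = 0, 12, 0, -64, 0, 3072/5, 0, -49152/7, 0, 262144/3, …
g: a_k = 0, 8, -8, 32/3, -16, 128/5, -128/3, 512/7, -128, 2048/9, …
Product ⇒ symmetric product L₀, ord ≤ 4.
L = (2304 + 8960·x + 114688·x^2 + 552960·x^3 + 983040·x^4 + 851968·x^5 + 1048576·x^7)·Dx + (1032 + 14720·x + 111872·x^2 + 616448·x^3 + 1884160·x^4 + 3047424·x^5 + 2293760·x^6 + 1572864·x^7 + 3670016·x^8)·Dx^2 + (72 + 2512·x + 19968·x^2 + 99072·x^3 + 393216·x^4 + 1019904·x^5 + 1572864·x^6 + 1376256·x^7 + 1572864·x^8 + 2097152·x^9)·Dx^3 + (17 + 132·x + 964·x^2 + 4864·x^3 + 18432·x^4 + 55296·x^5 + 129024·x^6 + 196608·x^7 + 196608·x^8 + 262144·x^9 + 262144·x^10)·Dx^4  (order 4).
h: a_k = 0, 0, 96, -96, -384, 320, 68096/15, -22016/5, -251904/5, 4991488/105, …
ICs: h(0) = 0, h′(0) = 0, h′′(0) = 192, h′′′(0) = -576.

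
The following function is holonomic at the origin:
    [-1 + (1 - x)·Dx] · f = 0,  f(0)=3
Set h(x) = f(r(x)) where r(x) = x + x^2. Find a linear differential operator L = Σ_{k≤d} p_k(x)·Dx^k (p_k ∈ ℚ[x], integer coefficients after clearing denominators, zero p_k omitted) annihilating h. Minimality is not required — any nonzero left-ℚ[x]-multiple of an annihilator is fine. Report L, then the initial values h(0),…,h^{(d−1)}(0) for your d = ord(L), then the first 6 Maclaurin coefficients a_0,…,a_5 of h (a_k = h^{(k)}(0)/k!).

L = (1 + 2·x) + (-1 + x + x^2)·Dx  (order 1).
h: a_k = 3, 3, 6, 9, 15, 24, …
ICs: h(0) = 3.

f: a_k = 3, 3, 3, 3, 3, 3, …
Change of var in L_f (x↦r) gives L₀.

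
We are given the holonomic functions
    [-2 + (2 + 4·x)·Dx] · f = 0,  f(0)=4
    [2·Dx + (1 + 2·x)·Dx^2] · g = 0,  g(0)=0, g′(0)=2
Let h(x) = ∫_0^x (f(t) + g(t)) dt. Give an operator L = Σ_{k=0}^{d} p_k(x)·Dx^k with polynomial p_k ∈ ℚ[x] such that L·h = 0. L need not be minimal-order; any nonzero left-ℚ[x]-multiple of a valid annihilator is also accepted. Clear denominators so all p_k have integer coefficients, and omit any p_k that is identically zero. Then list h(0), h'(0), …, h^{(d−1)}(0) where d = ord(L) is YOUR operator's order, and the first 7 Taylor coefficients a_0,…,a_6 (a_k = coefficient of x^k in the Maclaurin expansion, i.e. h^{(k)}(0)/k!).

L = 2·Dx^2 + (5 + 10·x)·Dx^3 + (1 + 4·x + 4·x^2)·Dx^4  (order 4).
h: a_k = 0, 4, 3, -4/3, 7/6, -13/10, 33/20, …
ICs: h(0) = 0, h′(0) = 4, h′′(0) = 6, h′′′(0) = -8.

f: a_k = 4, 4, -2, 2, -5/2, 7/2, -21/4, …
g: a_k = 0, 2, -2, 8/3, -4, 32/5, -32/3, …
Sum ⇒ L₀ = lclm(L_f,L_g) in ℚ(x)⟨Dx⟩.
Integrate: L := L₀·Dx.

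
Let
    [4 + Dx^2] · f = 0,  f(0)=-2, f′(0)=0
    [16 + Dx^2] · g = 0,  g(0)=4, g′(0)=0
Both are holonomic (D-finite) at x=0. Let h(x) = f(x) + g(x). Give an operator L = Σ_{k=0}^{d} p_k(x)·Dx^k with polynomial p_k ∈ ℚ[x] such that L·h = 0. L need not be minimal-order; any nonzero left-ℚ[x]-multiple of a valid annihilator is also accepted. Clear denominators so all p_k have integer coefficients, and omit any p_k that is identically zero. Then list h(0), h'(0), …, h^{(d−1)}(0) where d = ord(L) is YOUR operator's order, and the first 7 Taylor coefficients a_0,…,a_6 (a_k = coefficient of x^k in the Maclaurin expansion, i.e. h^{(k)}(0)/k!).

L = 64 + 20·Dx^2 + Dx^4  (order 4).
h: a_k = 2, 0, -28, 0, 124/3, 0, -1016/45, …
ICs: h(0) = 2, h′(0) = 0, h′′(0) = -56, h′′′(0) = 0.

f: a_k = -2, 0, 4, 0, -4/3, 0, 8/45, …
g: a_k = 4, 0, -32, 0, 128/3, 0, -1024/45, …
Weyl lclm of L_f,L_g ⇒ L₀ (ord ≤ 4).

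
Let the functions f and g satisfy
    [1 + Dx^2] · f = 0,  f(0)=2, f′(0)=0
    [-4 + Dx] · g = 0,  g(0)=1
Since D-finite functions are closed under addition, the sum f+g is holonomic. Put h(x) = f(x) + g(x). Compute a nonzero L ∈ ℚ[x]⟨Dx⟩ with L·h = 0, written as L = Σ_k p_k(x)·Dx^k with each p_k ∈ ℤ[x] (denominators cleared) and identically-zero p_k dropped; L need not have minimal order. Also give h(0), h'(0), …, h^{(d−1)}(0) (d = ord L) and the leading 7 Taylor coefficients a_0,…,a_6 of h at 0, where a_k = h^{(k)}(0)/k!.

L = -4 + Dx - 4·Dx^2 + Dx^3  (order 3).
h: a_k = 3, 4, 7, 32/3, 43/4, 128/15, 2047/360, …
ICs: h(0) = 3, h′(0) = 4, h′′(0) = 14.

f: a_k = 2, 0, -1, 0, 1/12, 0, -1/360, …
g: a_k = 1, 4, 8, 32/3, 32/3, 128/15, 256/45, …
f+g: L₀ = lclm(L_f,L_g), ord ≤ 2+1.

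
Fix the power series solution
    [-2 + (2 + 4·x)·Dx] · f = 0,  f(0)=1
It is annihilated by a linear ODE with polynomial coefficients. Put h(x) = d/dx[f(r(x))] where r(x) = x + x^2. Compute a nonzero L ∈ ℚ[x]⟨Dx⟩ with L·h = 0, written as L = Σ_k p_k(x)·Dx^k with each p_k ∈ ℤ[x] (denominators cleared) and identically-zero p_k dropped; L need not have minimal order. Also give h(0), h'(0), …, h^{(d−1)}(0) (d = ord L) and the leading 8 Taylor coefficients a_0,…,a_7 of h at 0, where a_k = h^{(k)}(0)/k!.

L = 1 + (-1 - 4·x - 6·x^2 - 4·x^3)·Dx  (order 1).
h: a_k = 1, 1, -3/2, 3/2, -5/8, -9/8, 49/16, -61/16, …
ICs: h(0) = 1.

f: a_k = 1, 1, -1/2, 1/2, -5/8, 7/8, -21/16, 33/16, …
Substitute x→r, Dx→(1/r')Dx; clear ⇒ L₀.
h=h₀': d/dx-closure on L₀ ⇒ L.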